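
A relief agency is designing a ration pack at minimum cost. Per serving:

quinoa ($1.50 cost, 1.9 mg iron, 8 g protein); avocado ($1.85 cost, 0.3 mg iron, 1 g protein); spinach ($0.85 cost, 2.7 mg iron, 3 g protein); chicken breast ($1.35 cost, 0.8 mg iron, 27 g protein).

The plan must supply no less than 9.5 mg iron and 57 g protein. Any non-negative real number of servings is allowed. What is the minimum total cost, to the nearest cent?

$4.94

An LP optimum is at a vertex; with two nutrient constraints at most two foods are used. Check each candidate.
quinoa only: max(9.5/1.9, 57/8) = 7.125 servings → $10.69.
avocado only: max(9.5/0.3, 57/1) = 57 servings → $105.45.
spinach only: max(9.5/2.7, 57/3) = 19 servings → $16.15.
chicken breast only: max(9.5/0.8, 57/27) = 11.88 servings → $16.03.
quinoa + avocado with both targets exact would need a negative amount; discard.
quinoa + spinach: intersection lies outside the first quadrant.
quinoa + chicken breast with both tight: 4.697 servings and 0.7194 servings → $8.02.
avocado + spinach: the both-tight solution has a negative serving — not a feasible corner.
avocado + chicken breast with both tight: 28.89 servings and 1.041 servings → $54.85.
spinach + chicken breast with both tight: 2.991 servings and 1.779 servings → $4.94.
Cheapest feasible corner: $4.94.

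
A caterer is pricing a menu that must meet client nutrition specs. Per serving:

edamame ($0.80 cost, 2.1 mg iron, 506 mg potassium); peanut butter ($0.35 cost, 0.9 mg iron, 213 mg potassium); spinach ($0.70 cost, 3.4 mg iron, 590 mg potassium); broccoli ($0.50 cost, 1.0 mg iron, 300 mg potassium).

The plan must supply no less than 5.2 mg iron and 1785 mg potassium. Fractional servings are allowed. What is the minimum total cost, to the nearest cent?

$2.12

A basic optimal solution has at most two foods positive. Try each food alone and each pair with both targets met exactly.
edamame only: max(5.2/2.1, 1785/506) = 3.528 servings → $2.82.
peanut butter only: max(5.2/0.9, 1785/213) = 8.38 servings → $2.93.
spinach only: max(5.2/3.4, 1785/590) = 3.025 servings → $2.12.
broccoli only: max(5.2/1.0, 1785/300) = 5.95 servings → $2.98.
edamame + peanut butter: the both-tight solution has a negative serving — not a feasible corner.
edamame + spinach with both targets exact would need a negative amount; discard.
edamame + broccoli: intersection lies outside the first quadrant.
peanut butter + spinach: intersection lies outside the first quadrant.
peanut butter + broccoli: the both-tight solution has a negative serving — not a feasible corner.
spinach + broccoli: intersection lies outside the first quadrant.
Cheapest feasible corner: $2.12.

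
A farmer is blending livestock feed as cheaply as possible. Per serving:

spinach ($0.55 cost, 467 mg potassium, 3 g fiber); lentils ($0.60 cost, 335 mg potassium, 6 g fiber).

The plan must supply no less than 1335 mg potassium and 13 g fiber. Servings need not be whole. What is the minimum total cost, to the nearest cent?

An LP optimum is at a vertex; with two nutrient constraints at most two foods are used. Check each candidate.
spinach only: max(1335/467, 13/3) = 4.333 servings → $2.38.
lentils only: max(1335/335, 13/6) = 3.985 servings → $2.39.
spinach + lentils with both tight: 2.034 servings and 1.15 servings → $1.81.
The minimum over all feasible corners is $1.81.

$1.81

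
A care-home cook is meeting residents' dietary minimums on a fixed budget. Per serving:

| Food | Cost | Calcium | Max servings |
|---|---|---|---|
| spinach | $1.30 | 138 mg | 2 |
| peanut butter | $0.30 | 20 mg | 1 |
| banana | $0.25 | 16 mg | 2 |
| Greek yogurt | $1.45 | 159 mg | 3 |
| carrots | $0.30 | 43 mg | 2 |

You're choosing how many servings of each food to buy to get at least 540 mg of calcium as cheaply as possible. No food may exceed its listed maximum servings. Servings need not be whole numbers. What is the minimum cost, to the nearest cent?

$4.74

Cost per mg of calcium: carrots $0.0070, Greek yogurt $0.0091, spinach $0.0094, peanut butter $0.0150, banana $0.0156.
Take 2 servings of carrots: +86.0 mg calcium for $0.60 (total $0.60, still need 454.0 mg).
Take 2.855 servings of Greek yogurt: +454.0 mg calcium for $4.14 (total $4.74, still need 0.0 mg).
Filling from the cheapest source first is optimal under one linear minimum: $4.74.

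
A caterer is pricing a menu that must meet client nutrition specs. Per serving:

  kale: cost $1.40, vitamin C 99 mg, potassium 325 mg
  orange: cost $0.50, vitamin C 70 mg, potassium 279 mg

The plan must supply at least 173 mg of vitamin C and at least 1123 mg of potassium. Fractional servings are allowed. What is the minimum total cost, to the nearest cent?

$2.01

A basic optimal solution has at most two foods positive. Try each food alone and each pair with both targets met exactly.
kale only: max(173/99, 1123/325) = 3.455 servings → $4.84.
orange only: max(173/70, 1123/279) = 4.025 servings → $2.01.
kale + orange: the both-tight solution has a negative serving — not a feasible corner.
The minimum over all feasible corners is $2.01.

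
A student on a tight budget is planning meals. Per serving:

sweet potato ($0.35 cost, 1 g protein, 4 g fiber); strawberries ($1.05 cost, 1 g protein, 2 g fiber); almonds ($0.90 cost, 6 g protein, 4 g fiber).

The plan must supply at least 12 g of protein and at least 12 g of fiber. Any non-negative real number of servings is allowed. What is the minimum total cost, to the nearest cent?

$2.04

Minimising a linear cost over {protein ≥ 12, fiber ≥ 12, servings ≥ 0} — the optimum is at a vertex, using one or two foods.
sweet potato only: max(12/1, 12/4) = 12 servings → $4.20.
strawberries only: max(12/1, 12/2) = 12 servings → $12.60.
almonds only: max(12/6, 12/4) = 3 servings → $2.70.
sweet potato + strawberries with both targets exact would need a negative amount; discard.
sweet potato + almonds with both tight: 1.2 servings and 1.8 servings → $2.04.
strawberries + almonds with both tight: 3 servings and 1.5 servings → $4.50.
Cheapest feasible corner: $2.04.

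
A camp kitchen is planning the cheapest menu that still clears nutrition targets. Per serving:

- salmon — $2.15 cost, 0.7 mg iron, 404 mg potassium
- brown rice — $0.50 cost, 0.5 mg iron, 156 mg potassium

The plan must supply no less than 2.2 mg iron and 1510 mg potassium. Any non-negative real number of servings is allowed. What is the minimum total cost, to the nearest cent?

With two linear requirements the optimum uses one or two foods; enumerate the corners.
salmon only: max(2.2/0.7, 1510/404) = 3.738 servings → $8.04.
brown rice only: max(2.2/0.5, 1510/156) = 9.679 servings → $4.84.
salmon + brown rice: the both-tight solution has a negative serving — not a feasible corner.
Cheapest feasible corner: $4.84.

$4.84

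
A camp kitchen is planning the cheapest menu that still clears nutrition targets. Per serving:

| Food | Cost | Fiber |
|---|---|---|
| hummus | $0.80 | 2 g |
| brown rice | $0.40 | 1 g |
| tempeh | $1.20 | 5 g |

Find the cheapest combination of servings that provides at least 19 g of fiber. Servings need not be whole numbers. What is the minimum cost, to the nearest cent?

Cost per g of fiber: tempeh $0.2400, hummus $0.4000, brown rice $0.4000.
With no serving limits, use only tempeh: 19 g / 5 g = 3.8 servings × $1.20 = $4.56.

$4.56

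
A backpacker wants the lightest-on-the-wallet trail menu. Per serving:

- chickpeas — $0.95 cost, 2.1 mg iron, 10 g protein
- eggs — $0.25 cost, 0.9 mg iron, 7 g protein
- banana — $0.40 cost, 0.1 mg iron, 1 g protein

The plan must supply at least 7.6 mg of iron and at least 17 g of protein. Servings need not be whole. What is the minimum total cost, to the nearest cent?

$2.11

chickpeas only: max(7.6/2.1, 17/10) = 3.619 servings → $3.44.
eggs only: max(7.6/0.9, 17/7) = 8.444 servings → $2.11.
banana only: max(7.6/0.1, 17/1) = 76 servings → $30.40.
chickpeas + eggs with both targets exact would need a negative amount; discard.
chickpeas + banana with both targets exact would need a negative amount; discard.
eggs + banana: intersection lies outside the first quadrant.
So the least-cost plan costs $2.11.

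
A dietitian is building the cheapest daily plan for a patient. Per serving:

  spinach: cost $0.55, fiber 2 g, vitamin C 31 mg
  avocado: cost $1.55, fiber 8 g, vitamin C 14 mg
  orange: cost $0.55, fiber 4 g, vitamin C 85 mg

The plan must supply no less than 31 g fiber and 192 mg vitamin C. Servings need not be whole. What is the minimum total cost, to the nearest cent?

$4.26

This is a tiny linear program; its minimum lies at a vertex of the feasible set. List the vertices and price them.
spinach only: max(31/2, 192/31) = 15.5 servings → $8.53.
avocado only: max(31/8, 192/14) = 13.71 servings → $21.26.
orange only: max(31/4, 192/85) = 7.75 servings → $4.26.
spinach + avocado with both tight: 5.009 servings and 2.623 servings → $6.82.
spinach + orange: intersection lies outside the first quadrant.
avocado + orange with both tight: 2.992 servings and 1.766 servings → $5.61.
So the least-cost plan costs $4.26.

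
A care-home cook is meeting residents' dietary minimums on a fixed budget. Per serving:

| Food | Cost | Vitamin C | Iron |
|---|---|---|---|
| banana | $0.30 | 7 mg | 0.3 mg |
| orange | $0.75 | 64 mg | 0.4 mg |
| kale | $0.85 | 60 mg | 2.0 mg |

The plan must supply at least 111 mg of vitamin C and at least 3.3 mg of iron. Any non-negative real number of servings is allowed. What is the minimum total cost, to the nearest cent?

Two binding constraints pin down two serving amounts, so the optimal mix uses at most two foods. The candidates are each food alone (scaled to the tighter of vitamin C/iron) and each pair with both constraints tight.
banana only: max(111/7, 3.3/0.3) = 15.86 servings → $4.76.
orange only: max(111/64, 3.3/0.4) = 8.25 servings → $6.19.
kale only: max(111/60, 3.3/2.0) = 1.85 servings → $1.57.
banana + orange with both tight: 10.17 servings and 0.622 servings → $3.52.
banana + kale: intersection lies outside the first quadrant.
orange + kale with both tight: 0.2308 servings and 1.604 servings → $1.54.
Cheapest feasible corner: $1.54.

$1.54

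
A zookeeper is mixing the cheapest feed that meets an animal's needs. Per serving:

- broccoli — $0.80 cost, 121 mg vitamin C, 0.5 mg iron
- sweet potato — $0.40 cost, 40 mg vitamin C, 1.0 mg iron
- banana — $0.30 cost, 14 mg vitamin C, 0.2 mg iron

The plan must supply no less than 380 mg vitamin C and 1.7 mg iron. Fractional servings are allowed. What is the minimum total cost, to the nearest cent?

$2.53

This is a tiny linear program; its minimum lies at a vertex of the feasible set. List the vertices and price them.
broccoli only: max(380/121, 1.7/0.5) = 3.4 servings → $2.72.
sweet potato only: max(380/40, 1.7/1.0) = 9.5 servings → $3.80.
banana only: max(380/14, 1.7/0.2) = 27.14 servings → $8.14.
broccoli + sweet potato with both tight: 3.089 servings and 0.1554 servings → $2.53.
broccoli + banana with both tight: 3.035 servings and 0.9128 servings → $2.70.
sweet potato + banana with both targets exact would need a negative amount; discard.
So the least-cost plan costs $2.53.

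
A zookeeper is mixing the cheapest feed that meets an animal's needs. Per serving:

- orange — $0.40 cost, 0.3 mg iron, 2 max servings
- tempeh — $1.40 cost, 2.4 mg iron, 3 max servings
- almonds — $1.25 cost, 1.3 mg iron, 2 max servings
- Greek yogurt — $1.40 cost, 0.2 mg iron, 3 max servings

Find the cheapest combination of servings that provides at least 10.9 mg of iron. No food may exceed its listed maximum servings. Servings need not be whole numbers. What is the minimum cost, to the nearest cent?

$11.00

Cost per mg of iron: tempeh $0.5833, almonds $0.9615, orange $1.3333, Greek yogurt $7.0000.
Take 3 servings of tempeh: +7.2 mg iron for $4.20 (total $4.20, still need 3.7 mg).
Take 2 servings of almonds: +2.6 mg iron for $2.50 (total $6.70, still need 1.1 mg).
Take 2 servings of orange: +0.6 mg iron for $0.80 (total $7.50, still need 0.5 mg).
Take 2.5 servings of Greek yogurt: +0.5 mg iron for $3.50 (total $11.00, still need 0.0 mg).
Greedy by cheapest-per-mg is optimal for a single linear constraint, so the minimum cost is $11.00.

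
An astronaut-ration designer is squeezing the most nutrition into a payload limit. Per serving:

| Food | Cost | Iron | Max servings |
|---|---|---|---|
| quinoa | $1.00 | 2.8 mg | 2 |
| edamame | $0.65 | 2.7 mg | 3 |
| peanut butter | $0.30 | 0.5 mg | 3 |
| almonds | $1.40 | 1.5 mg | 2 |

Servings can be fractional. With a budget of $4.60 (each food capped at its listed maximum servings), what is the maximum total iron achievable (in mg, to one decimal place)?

Iron per dollar: edamame 4.154, quinoa 2.8, peanut butter 1.667, almonds 1.071.
Take 3 servings of edamame: spends $1.95, +8.1 mg iron (running total 8.1 mg).
Take 2 servings of quinoa: spends $2.00, +5.6 mg iron (running total 13.7 mg).
Take 2.167 servings of peanut butter: spends $0.65, +1.1 mg iron (running total 14.8 mg).
Greedy by best ratio exhausts the cost allowance optimally: 14.8 mg.

14.8 mg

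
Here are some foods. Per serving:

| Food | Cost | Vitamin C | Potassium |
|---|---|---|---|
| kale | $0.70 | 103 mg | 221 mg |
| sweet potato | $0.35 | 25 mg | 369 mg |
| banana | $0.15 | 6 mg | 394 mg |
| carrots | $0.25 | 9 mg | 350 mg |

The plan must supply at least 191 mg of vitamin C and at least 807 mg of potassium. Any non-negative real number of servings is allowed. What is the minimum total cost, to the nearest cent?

$1.41

Two binding constraints pin down two serving amounts, so the optimal mix uses at most two foods. The candidates are each food alone (scaled to the tighter of vitamin C/potassium) and each pair with both constraints tight.
kale only: max(191/103, 807/221) = 3.652 servings → $2.56.
sweet potato only: max(191/25, 807/369) = 7.64 servings → $2.67.
banana only: max(191/6, 807/394) = 31.83 servings → $4.78.
carrots only: max(191/9, 807/350) = 21.22 servings → $5.31.
kale + sweet potato with both tight: 1.549 servings and 1.259 servings → $1.52.
kale + banana with both tight: 1.794 servings and 1.042 servings → $1.41.
kale + carrots with both tight: 1.749 servings and 1.201 servings → $1.52.
sweet potato + banana with both targets exact would need a negative amount; discard.
sweet potato + carrots: the both-tight solution has a negative serving — not a feasible corner.
banana + carrots with both targets exact would need a negative amount; discard.
Cheapest feasible corner: $1.41.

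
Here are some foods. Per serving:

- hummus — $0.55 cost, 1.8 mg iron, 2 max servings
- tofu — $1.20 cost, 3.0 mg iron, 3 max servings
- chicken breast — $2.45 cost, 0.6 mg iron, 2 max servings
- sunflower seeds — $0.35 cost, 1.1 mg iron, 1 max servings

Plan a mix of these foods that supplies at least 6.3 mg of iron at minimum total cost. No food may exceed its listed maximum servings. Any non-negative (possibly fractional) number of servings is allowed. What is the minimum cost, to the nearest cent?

$2.09

Cost per mg of iron: hummus $0.3056, sunflower seeds $0.3182, tofu $0.4000, chicken breast $4.0833.
Take 2 servings of hummus: +3.6 mg iron for $1.10 (total $1.10, still need 2.7 mg).
Take 1 serving of sunflower seeds: +1.1 mg iron for $0.35 (total $1.45, still need 1.6 mg).
Take 0.5333 servings of tofu: +1.6 mg iron for $0.64 (total $2.09, still need 0.0 mg).
Greedy by cheapest-per-mg is optimal for a single linear constraint, so the minimum cost is $2.09.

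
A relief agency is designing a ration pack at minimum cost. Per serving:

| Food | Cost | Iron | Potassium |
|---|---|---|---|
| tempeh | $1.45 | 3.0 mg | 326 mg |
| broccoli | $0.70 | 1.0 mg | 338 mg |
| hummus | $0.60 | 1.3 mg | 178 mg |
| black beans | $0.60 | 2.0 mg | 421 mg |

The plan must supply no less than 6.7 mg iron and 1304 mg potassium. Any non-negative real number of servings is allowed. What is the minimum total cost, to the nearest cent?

$2.01

A basic optimal solution has at most two foods positive. Try each food alone and each pair with both targets met exactly.
tempeh only: max(6.7/3.0, 1304/326) = 4 servings → $5.80.
broccoli only: max(6.7/1.0, 1304/338) = 6.7 servings → $4.69.
hummus only: max(6.7/1.3, 1304/178) = 7.326 servings → $4.40.
black beans only: max(6.7/2.0, 1304/421) = 3.35 servings → $2.01.
tempeh + broccoli with both tight: 1.396 servings and 2.511 servings → $3.78.
tempeh + hummus with both targets exact would need a negative amount; discard.
tempeh + black beans with both tight: 0.3481 servings and 2.828 servings → $2.20.
broccoli + hummus with both tight: 1.923 servings and 3.675 servings → $3.55.
broccoli + black beans with both targets exact would need a negative amount; discard.
hummus + black beans with both tight: 1.112 servings and 2.627 servings → $2.24.
So the least-cost plan costs $2.01.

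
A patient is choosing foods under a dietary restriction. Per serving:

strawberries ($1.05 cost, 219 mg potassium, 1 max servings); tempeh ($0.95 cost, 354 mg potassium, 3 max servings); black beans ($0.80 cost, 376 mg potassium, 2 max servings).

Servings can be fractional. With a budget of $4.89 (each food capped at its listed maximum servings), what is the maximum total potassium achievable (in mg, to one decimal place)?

Potassium per dollar: black beans 470, tempeh 372.6, strawberries 208.6.
Take 2 servings of black beans: spends $1.60, +752.0 mg potassium (running total 752.0 mg).
Take 3 servings of tempeh: spends $2.85, +1062.0 mg potassium (running total 1814.0 mg).
Take 0.419 servings of strawberries: spends $0.44, +91.8 mg potassium (running total 1905.8 mg).
Filling greedily by potassium-per-dollar is optimal for one linear limit, giving 1905.8 mg.

1905.8 mg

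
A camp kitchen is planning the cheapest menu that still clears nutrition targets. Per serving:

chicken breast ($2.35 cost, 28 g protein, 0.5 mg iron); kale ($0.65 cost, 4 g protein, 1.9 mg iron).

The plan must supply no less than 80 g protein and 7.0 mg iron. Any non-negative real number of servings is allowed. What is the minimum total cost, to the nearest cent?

For a min-cost LP with two ≥-constraints, a basic feasible solution has at most two positive variables.
chicken breast only: max(80/28, 7.0/0.5) = 14 servings → $32.90.
kale only: max(80/4, 7.0/1.9) = 20 servings → $13.00.
chicken breast + kale with both tight: 2.422 servings and 3.047 servings → $7.67.
So the least-cost plan costs $7.67.

$7.67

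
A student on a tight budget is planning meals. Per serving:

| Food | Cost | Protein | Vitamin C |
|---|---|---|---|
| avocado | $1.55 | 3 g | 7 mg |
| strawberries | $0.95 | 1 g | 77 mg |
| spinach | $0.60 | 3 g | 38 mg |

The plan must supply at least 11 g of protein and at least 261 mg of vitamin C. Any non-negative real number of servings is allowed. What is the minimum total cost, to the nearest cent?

$3.62

Two binding constraints pin down two serving amounts, so the optimal mix uses at most two foods. The candidates are each food alone (scaled to the tighter of protein/vitamin C) and each pair with both constraints tight.
avocado only: max(11/3, 261/7) = 37.29 servings → $57.79.
strawberries only: max(11/1, 261/77) = 11 servings → $10.45.
spinach only: max(11/3, 261/38) = 6.868 servings → $4.12.
avocado + strawberries with both tight: 2.616 servings and 3.152 servings → $7.05.
avocado + spinach: intersection lies outside the first quadrant.
strawberries + spinach with both tight: 1.891 servings and 3.036 servings → $3.62.
So the least-cost plan costs $3.62.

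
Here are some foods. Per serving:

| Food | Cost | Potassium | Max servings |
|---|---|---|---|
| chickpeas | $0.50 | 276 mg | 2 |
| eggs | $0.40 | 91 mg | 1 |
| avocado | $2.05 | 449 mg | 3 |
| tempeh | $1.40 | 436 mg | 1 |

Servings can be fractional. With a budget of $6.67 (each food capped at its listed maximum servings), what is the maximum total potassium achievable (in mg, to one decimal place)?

Potassium per dollar: chickpeas 552, tempeh 311.4, eggs 227.5, avocado 219.
Take 2 servings of chickpeas: spends $1.00, +552.0 mg potassium (running total 552.0 mg).
Take 1 serving of tempeh: spends $1.40, +436.0 mg potassium (running total 988.0 mg).
Take 1 serving of eggs: spends $0.40, +91.0 mg potassium (running total 1079.0 mg).
Take 1.888 servings of avocado: spends $3.87, +847.6 mg potassium (running total 1926.6 mg).
Greedy by best ratio exhausts the cost allowance optimally: 1926.6 mg.

1926.6 mg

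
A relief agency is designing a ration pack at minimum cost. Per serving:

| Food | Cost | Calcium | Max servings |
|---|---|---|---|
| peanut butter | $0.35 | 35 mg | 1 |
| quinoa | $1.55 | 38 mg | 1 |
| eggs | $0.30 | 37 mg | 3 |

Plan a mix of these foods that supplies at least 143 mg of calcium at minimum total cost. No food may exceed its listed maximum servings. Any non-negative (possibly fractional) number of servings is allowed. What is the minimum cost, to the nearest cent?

Cost per mg of calcium: eggs $0.0081, peanut butter $0.0100, quinoa $0.0408.
Take 3 servings of eggs: +111.0 mg calcium for $0.90 (total $0.90, still need 32.0 mg).
Take 0.9143 servings of peanut butter: +32.0 mg calcium for $0.32 (total $1.22, still need 0.0 mg).
Greedy by cheapest-per-mg is optimal for a single linear constraint, so the minimum cost is $1.22.

$1.22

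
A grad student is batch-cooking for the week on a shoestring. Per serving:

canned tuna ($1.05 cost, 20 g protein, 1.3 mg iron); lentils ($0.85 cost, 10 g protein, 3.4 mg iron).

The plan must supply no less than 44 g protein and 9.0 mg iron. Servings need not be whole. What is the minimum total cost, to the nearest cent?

$3.04

With two linear requirements the optimum uses one or two foods; enumerate the corners.
canned tuna only: max(44/20, 9.0/1.3) = 6.923 servings → $7.27.
lentils only: max(44/10, 9.0/3.4) = 4.4 servings → $3.74.
canned tuna + lentils with both tight: 1.084 servings and 2.233 servings → $3.04.
Cheapest feasible corner: $3.04.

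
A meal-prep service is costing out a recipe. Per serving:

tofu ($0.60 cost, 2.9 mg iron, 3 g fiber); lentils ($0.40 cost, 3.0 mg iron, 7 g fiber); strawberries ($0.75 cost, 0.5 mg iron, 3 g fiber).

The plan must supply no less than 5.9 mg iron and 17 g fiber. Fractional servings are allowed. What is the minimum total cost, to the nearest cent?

The cheapest plan sits at a corner of the feasible region — with two constraints it uses at most two foods.
tofu only: max(5.9/2.9, 17/3) = 5.667 servings → $3.40.
lentils only: max(5.9/3.0, 17/7) = 2.429 servings → $0.97.
strawberries only: max(5.9/0.5, 17/3) = 11.8 servings → $8.85.
tofu + lentils with both targets exact would need a negative amount; discard.
tofu + strawberries with both tight: 1.278 servings and 4.389 servings → $4.06.
lentils + strawberries with both tight: 1.673 servings and 1.764 servings → $1.99.
So the least-cost plan costs $0.97.

$0.97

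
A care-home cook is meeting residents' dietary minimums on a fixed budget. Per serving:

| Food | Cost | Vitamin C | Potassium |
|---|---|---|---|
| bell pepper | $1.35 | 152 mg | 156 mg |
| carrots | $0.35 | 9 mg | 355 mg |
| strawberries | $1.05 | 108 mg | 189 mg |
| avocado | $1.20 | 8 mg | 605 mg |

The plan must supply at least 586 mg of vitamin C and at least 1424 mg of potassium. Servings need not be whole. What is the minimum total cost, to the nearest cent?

$5.85

Compare the cost at each extreme point of the feasible region.
bell pepper only: max(586/152, 1424/156) = 9.128 servings → $12.32.
carrots only: max(586/9, 1424/355) = 65.11 servings → $22.79.
strawberries only: max(586/108, 1424/189) = 7.534 servings → $7.91.
avocado only: max(586/8, 1424/605) = 73.25 servings → $87.90.
bell pepper + carrots with both tight: 3.714 servings and 2.379 servings → $5.85.
bell pepper + strawberries: the both-tight solution has a negative serving — not a feasible corner.
bell pepper + avocado with both tight: 3.783 servings and 1.378 servings → $6.76.
carrots + strawberries with both tight: 1.175 servings and 5.328 servings → $6.01.
carrots + avocado: intersection lies outside the first quadrant.
strawberries + avocado with both tight: 5.376 servings and 0.6743 servings → $6.45.
Cheapest feasible corner: $5.85.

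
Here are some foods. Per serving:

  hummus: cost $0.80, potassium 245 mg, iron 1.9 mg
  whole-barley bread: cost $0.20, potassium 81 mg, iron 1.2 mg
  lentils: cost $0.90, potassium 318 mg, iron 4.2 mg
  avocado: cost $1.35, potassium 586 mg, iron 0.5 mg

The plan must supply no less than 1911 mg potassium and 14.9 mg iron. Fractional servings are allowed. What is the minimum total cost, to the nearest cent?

$4.56

Compare the cost at each extreme point of the feasible region.
hummus only: max(1911/245, 14.9/1.9) = 7.842 servings → $6.27.
whole-barley bread only: max(1911/81, 14.9/1.2) = 23.59 servings → $4.72.
lentils only: max(1911/318, 14.9/4.2) = 6.009 servings → $5.41.
avocado only: max(1911/586, 14.9/0.5) = 29.8 servings → $40.23.
hummus + whole-barley bread with both tight: 7.754 servings and 0.1399 servings → $6.23.
hummus + lentils with both tight: 7.74 servings and 0.04614 servings → $6.23.
hummus + avocado with both targets exact would need a negative amount; discard.
whole-barley bread + lentils with both targets exact would need a negative amount; discard.
whole-barley bread + avocado with both tight: 11.73 servings and 1.639 servings → $4.56.
lentils + avocado with both tight: 3.378 servings and 1.428 servings → $4.97.
So the least-cost plan costs $4.56.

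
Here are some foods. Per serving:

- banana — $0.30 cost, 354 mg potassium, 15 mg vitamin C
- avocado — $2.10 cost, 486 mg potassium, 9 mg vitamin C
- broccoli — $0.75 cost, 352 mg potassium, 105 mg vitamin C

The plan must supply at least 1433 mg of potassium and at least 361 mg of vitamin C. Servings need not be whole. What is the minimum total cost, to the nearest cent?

This is a tiny linear program; its minimum lies at a vertex of the feasible set. List the vertices and price them.
banana only: max(1433/354, 361/15) = 24.07 servings → $7.22.
avocado only: max(1433/486, 361/9) = 40.11 servings → $84.23.
broccoli only: max(1433/352, 361/105) = 4.071 servings → $3.05.
banana + avocado: intersection lies outside the first quadrant.
banana + broccoli with both tight: 0.7336 servings and 3.333 servings → $2.72.
avocado + broccoli with both tight: 0.4888 servings and 3.396 servings → $3.57.
The minimum over all feasible corners is $2.72.

$2.72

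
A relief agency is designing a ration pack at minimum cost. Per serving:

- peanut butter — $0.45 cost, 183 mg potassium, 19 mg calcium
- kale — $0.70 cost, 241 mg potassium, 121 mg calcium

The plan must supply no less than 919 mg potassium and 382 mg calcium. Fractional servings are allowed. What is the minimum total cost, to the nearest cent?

$2.58

Minimising a linear cost over {potassium ≥ 919, calcium ≥ 382, servings ≥ 0} — the optimum is at a vertex, using one or two foods.
peanut butter only: max(919/183, 382/19) = 20.11 servings → $9.05.
kale only: max(919/241, 382/121) = 3.813 servings → $2.67.
peanut butter + kale with both tight: 1.09 servings and 2.986 servings → $2.58.
So the least-cost plan costs $2.58.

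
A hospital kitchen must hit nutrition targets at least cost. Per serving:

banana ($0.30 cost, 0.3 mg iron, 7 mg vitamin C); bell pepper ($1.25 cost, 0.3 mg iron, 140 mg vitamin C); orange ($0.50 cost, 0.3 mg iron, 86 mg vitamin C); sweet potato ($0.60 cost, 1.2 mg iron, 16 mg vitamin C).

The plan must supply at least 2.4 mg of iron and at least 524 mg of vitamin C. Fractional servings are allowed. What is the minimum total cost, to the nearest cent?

Minimising a linear cost over {iron ≥ 2.4, vitamin C ≥ 524, servings ≥ 0} — the optimum is at a vertex, using one or two foods.
banana only: max(2.4/0.3, 524/7) = 74.86 servings → $22.46.
bell pepper only: max(2.4/0.3, 524/140) = 8 servings → $10.00.
orange only: max(2.4/0.3, 524/86) = 8 servings → $4.00.
sweet potato only: max(2.4/1.2, 524/16) = 32.75 servings → $19.65.
banana + bell pepper with both tight: 4.481 servings and 3.519 servings → $5.74.
banana + orange with both tight: 2.076 servings and 5.924 servings → $3.58.
banana + sweet potato with both targets exact would need a negative amount; discard.
bell pepper + orange: the both-tight solution has a negative serving — not a feasible corner.
bell pepper + sweet potato with both tight: 3.618 servings and 1.096 servings → $5.18.
orange + sweet potato with both tight: 6 servings and 0.5 servings → $3.30.
Cheapest feasible corner: $3.30.

$3.30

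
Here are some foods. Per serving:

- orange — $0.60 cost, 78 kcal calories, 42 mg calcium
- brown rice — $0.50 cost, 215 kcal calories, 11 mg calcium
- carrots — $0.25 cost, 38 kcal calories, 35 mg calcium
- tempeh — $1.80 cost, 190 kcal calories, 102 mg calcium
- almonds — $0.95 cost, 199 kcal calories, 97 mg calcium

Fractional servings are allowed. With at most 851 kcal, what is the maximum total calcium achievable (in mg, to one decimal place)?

783.8 mg

Calcium per kcal: carrots 0.9211, orange 0.5385, tempeh 0.5368, almonds 0.4874, brown rice 0.05116.
With no serving limits, spend the whole calories allowance on carrots: 851 kcal / 38 kcal × 35 mg = 783.8 mg.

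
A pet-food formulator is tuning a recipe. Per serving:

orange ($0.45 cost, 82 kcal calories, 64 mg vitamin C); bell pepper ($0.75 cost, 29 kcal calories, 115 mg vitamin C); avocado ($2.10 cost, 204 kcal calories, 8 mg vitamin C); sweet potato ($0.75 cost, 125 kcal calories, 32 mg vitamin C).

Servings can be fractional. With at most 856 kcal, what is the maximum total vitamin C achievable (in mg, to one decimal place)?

3394.5 mg

Vitamin C per kcal: bell pepper 3.966, orange 0.7805, sweet potato 0.256, avocado 0.03922.
With no serving limits, spend the whole calories allowance on bell pepper: 856 kcal / 29 kcal × 115 mg = 3394.5 mg.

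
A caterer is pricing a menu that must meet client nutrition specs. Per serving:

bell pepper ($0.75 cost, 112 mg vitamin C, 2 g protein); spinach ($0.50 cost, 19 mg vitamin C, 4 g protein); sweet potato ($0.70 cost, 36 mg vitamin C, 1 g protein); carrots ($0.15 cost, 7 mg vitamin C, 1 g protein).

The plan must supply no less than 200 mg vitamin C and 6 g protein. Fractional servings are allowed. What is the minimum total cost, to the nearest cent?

$1.59

bell pepper only: max(200/112, 6/2) = 3 servings → $2.25.
spinach only: max(200/19, 6/4) = 10.53 servings → $5.26.
sweet potato only: max(200/36, 6/1) = 6 servings → $4.20.
carrots only: max(200/7, 6/1) = 28.57 servings → $4.29.
bell pepper + spinach with both tight: 1.673 servings and 0.6634 servings → $1.59.
bell pepper + sweet potato with both targets exact would need a negative amount; discard.
bell pepper + carrots with both tight: 1.612 servings and 2.776 servings → $1.63.
spinach + sweet potato with both tight: 0.128 servings and 5.488 servings → $3.91.
spinach + carrots with both targets exact would need a negative amount; discard.
sweet potato + carrots with both tight: 5.448 servings and 0.5517 servings → $3.90.
So the least-cost plan costs $1.59.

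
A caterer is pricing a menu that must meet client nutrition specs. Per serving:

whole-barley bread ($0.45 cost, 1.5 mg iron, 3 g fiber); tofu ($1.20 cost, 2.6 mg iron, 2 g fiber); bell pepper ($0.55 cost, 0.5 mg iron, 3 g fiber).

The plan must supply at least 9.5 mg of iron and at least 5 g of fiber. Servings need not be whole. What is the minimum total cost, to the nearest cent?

The cheapest plan sits at a corner of the feasible region — with two constraints it uses at most two foods.
whole-barley bread only: max(9.5/1.5, 5/3) = 6.333 servings → $2.85.
tofu only: max(9.5/2.6, 5/2) = 3.654 servings → $4.38.
bell pepper only: max(9.5/0.5, 5/3) = 19 servings → $10.45.
whole-barley bread + tofu with both targets exact would need a negative amount; discard.
whole-barley bread + bell pepper with both targets exact would need a negative amount; discard.
tofu + bell pepper with both targets exact would need a negative amount; discard.
The minimum over all feasible corners is $2.85.

$2.85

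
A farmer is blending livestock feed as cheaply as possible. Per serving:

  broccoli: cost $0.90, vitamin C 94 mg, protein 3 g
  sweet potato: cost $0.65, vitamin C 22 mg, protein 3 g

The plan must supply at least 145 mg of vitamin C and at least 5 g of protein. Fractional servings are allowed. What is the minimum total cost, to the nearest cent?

Compare the cost at each extreme point of the feasible region.
broccoli only: max(145/94, 5/3) = 1.667 servings → $1.50.
sweet potato only: max(145/22, 5/3) = 6.591 servings → $4.28.
broccoli + sweet potato with both tight: 1.505 servings and 0.162 servings → $1.46.
Cheapest feasible corner: $1.46.

$1.46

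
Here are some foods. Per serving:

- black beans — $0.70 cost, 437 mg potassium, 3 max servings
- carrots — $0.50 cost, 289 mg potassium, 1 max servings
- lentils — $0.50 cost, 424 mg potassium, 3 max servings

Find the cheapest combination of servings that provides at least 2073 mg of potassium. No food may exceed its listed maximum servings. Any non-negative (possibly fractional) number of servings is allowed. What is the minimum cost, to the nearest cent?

$2.78

Cost per mg of potassium: lentils $0.0012, black beans $0.0016, carrots $0.0017.
Take 3 servings of lentils: +1272.0 mg potassium for $1.50 (total $1.50, still need 801.0 mg).
Take 1.833 servings of black beans: +801.0 mg potassium for $1.28 (total $2.78, still need 0.0 mg).
Greedy by cheapest-per-mg is optimal for a single linear constraint, so the minimum cost is $2.78.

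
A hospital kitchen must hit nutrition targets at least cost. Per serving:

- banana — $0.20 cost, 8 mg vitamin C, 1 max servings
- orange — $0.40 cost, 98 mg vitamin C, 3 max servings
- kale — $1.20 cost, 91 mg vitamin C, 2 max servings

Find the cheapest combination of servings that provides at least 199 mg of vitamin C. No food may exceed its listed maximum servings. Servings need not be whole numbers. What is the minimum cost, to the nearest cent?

$0.81

Cost per mg of vitamin C: orange $0.0041, kale $0.0132, banana $0.0250.
Take 2.031 servings of orange: +199.0 mg vitamin C for $0.81 (total $0.81, still need 0.0 mg).
Filling from the cheapest source first is optimal under one linear minimum: $0.81.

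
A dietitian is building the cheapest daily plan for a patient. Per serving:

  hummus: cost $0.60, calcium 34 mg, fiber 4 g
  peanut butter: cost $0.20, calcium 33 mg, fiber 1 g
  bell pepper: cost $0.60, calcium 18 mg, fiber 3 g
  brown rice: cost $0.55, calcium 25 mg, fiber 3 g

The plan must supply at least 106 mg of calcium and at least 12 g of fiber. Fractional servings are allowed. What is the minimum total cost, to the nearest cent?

An LP optimum is at a vertex; with two nutrient constraints at most two foods are used. Check each candidate.
hummus only: max(106/34, 12/4) = 3.118 servings → $1.87.
peanut butter only: max(106/33, 12/1) = 12 servings → $2.40.
bell pepper only: max(106/18, 12/3) = 5.889 servings → $3.53.
brown rice only: max(106/25, 12/3) = 4.24 servings → $2.33.
hummus + peanut butter with both tight: 2.959 servings and 0.1633 servings → $1.81.
hummus + bell pepper: intersection lies outside the first quadrant.
hummus + brown rice: intersection lies outside the first quadrant.
peanut butter + bell pepper with both tight: 1.259 servings and 3.58 servings → $2.40.
peanut butter + brown rice with both tight: 0.2432 servings and 3.919 servings → $2.20.
bell pepper + brown rice: the both-tight solution has a negative serving — not a feasible corner.
Cheapest feasible corner: $1.81.

$1.81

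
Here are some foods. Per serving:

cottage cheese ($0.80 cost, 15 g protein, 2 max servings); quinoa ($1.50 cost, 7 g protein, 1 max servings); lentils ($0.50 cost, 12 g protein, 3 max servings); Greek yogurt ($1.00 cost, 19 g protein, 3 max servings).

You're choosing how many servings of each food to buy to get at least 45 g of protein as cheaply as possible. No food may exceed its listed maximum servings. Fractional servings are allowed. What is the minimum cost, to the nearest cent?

Cost per g of protein: lentils $0.0417, Greek yogurt $0.0526, cottage cheese $0.0533, quinoa $0.2143.
Take 3 servings of lentils: +36.0 g protein for $1.50 (total $1.50, still need 9.0 g).
Take 0.4737 servings of Greek yogurt: +9.0 g protein for $0.47 (total $1.97, still need 0.0 g).
Greedy by cheapest-per-g is optimal for a single linear constraint, so the minimum cost is $1.97.

$1.97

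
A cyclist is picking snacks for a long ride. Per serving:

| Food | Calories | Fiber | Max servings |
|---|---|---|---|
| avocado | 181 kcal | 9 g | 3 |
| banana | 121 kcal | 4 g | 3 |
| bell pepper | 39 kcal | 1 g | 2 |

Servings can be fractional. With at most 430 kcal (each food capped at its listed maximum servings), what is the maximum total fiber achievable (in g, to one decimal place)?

21.4 g

Fiber per kcal: avocado 0.04972, banana 0.03306, bell pepper 0.02564.
Take 2.376 servings of avocado: uses 430 kcal, +21.4 g fiber (running total 21.4 g).
Filling greedily by fiber-per-kcal is optimal for one linear limit, giving 21.4 g.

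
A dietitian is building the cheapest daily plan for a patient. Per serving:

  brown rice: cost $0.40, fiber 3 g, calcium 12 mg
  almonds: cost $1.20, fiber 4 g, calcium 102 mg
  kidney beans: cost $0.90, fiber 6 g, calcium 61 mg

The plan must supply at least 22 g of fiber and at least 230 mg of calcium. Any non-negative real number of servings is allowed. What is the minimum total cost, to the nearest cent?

For a min-cost LP with two ≥-constraints, a basic feasible solution has at most two positive variables.
brown rice only: max(22/3, 230/12) = 19.17 servings → $7.67.
almonds only: max(22/4, 230/102) = 5.5 servings → $6.60.
kidney beans only: max(22/6, 230/61) = 3.77 servings → $3.39.
brown rice + almonds with both tight: 5.132 servings and 1.651 servings → $4.03.
brown rice + kidney beans: intersection lies outside the first quadrant.
almonds + kidney beans with both tight: 0.1033 servings and 3.598 servings → $3.36.
Cheapest feasible corner: $3.36.

$3.36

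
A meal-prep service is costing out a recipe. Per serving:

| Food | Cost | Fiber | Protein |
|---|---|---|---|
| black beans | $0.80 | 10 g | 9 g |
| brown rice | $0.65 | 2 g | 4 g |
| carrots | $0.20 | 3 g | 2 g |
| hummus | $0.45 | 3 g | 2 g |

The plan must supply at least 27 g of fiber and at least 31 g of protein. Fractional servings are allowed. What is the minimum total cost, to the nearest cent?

$2.76

A basic optimal solution has at most two foods positive. Try each food alone and each pair with both targets met exactly.
black beans only: max(27/10, 31/9) = 3.444 servings → $2.76.
brown rice only: max(27/2, 31/4) = 13.5 servings → $8.78.
carrots only: max(27/3, 31/2) = 15.5 servings → $3.10.
hummus only: max(27/3, 31/2) = 15.5 servings → $6.97.
black beans + brown rice with both tight: 2.091 servings and 3.045 servings → $3.65.
black beans + carrots: the both-tight solution has a negative serving — not a feasible corner.
black beans + hummus: the both-tight solution has a negative serving — not a feasible corner.
brown rice + carrots with both tight: 4.875 servings and 5.75 servings → $4.32.
brown rice + hummus with both tight: 4.875 servings and 5.75 servings → $5.76.
carrots + hummus (both tight): parallel constraints — no distinct corner.
The minimum over all feasible corners is $2.76.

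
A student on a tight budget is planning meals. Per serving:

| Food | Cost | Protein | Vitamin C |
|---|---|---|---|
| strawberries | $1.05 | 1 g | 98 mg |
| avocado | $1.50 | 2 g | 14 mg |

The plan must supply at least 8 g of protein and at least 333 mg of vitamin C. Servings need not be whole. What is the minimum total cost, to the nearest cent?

$6.91

Two binding constraints pin down two serving amounts, so the optimal mix uses at most two foods. The candidates are each food alone (scaled to the tighter of protein/vitamin C) and each pair with both constraints tight.
strawberries only: max(8/1, 333/98) = 8 servings → $8.40.
avocado only: max(8/2, 333/14) = 23.79 servings → $35.68.
strawberries + avocado with both tight: 3.044 servings and 2.478 servings → $6.91.
So the least-cost plan costs $6.91.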